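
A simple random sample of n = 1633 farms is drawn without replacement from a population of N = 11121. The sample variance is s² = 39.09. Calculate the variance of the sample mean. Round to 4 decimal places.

Under SRS without replacement, Var(ȳ) = (1 − f)·s²/n with f = n/N = 1633/11121 = 0.14683931.
Var(ȳ) = (1 − 0.14683931)·39.09/1633 = 0.85316069·0.023937538 = 0.020422567.

0.0204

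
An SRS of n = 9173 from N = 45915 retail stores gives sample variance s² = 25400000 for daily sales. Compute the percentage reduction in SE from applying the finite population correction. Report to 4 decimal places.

10.5451

f = n/N = 9173/45915 = 0.19978221.
SE_no-fpc = √(s²/n) = 52.62125; SE_fpc = √((1−f)s²/n) = 47.072283.
Ratio = √(1−f) = 0.89454893. Reduction = 100·(1 − 0.89454893) = 10.5451%.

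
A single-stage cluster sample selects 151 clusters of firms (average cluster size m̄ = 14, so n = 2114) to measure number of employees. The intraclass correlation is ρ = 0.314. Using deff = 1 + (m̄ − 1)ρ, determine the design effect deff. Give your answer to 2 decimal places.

deff = 1 + (14 − 1)·0.314 = 1 + 4.082 = 5.082.

5.08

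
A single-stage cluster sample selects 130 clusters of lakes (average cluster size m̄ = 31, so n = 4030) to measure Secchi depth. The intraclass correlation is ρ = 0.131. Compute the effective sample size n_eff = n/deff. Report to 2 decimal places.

817.44

deff = 1 + (31 − 1)·0.131 = 1 + 3.93 = 4.93.
n_eff = 4030 / 4.93 = 817.44.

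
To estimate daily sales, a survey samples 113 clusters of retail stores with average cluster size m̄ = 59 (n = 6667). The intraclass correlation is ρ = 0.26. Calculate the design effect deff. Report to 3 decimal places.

deff = 1 + (59 − 1)·0.26 = 1 + 15.08 = 16.08.

16.080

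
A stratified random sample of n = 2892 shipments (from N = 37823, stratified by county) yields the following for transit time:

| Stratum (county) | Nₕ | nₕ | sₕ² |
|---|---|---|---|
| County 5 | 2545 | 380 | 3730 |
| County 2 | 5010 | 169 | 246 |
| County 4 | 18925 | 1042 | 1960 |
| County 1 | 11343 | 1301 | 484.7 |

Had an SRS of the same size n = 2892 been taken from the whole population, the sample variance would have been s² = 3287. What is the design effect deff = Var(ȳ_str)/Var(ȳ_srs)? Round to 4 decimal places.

Var(ȳ_str) = Σ Wₕ²(1−fₕ)sₕ²/nₕ with Wₕ = Nₕ/37823:
  County 5: (2545/37823)²·(1−380/2545)·3730/380 = 0.037805847
  County 2: (5010/37823)²·(1−169/5010)·246/169 = 0.024677961
  County 4: (18925/37823)²·(1−1042/18925)·1960/1042 = 0.44499248
  County 1: (11343/37823)²·(1−1301/11343)·484.7/1301 = 0.029664151
  → Var(ȳ_str) = 0.53714044.
Var(ȳ_srs) = (1 − 2892/37823)·3287/2892 = 1.0496789.
deff = 0.53714044 / 1.0496789 = 0.5117.

0.5117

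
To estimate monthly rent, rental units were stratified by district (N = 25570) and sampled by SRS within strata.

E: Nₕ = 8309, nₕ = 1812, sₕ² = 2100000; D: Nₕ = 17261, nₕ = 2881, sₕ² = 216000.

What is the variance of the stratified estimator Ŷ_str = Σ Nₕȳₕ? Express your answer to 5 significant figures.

Var(Ŷ_str) = Σₕ Nₕ²(1 − fₕ)sₕ²/nₕ.
E: 8309²·(1 − 1812/8309)·2100000/1812 = 6.2563744 × 10^10.
D: 17261²·(1 − 2881/17261)·216000/2881 = 1.8609527 × 10^10.
Sum = 8.1173271 × 10^10.

8.1173 × 10^10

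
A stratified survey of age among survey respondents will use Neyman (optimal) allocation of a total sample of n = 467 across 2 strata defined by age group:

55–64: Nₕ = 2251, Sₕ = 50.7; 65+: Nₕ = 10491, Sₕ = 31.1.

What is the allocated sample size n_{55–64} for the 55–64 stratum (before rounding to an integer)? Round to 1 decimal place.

121.0

Neyman allocation: nₕ = n·NₕSₕ / Σⱼ NⱼSⱼ.
Σ NⱼSⱼ = 2251·50.7 + 10491·31.1 = 440395.8.
n_{55–64} = 467·2251·50.7 / 440395.8 = 121.0.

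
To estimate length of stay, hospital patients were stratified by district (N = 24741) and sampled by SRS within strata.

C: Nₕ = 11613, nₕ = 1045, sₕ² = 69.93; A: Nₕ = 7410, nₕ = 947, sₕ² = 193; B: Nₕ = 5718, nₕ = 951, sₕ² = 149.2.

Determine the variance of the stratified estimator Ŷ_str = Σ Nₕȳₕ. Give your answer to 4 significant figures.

2.225 × 10^7

Var(Ŷ_str) = Σₕ Nₕ²(1 − fₕ)sₕ²/nₕ.
C: 11613²·(1 − 1045/11613)·69.93/1045 = 8.2126718 × 10^6.
A: 7410²·(1 − 947/7410)·193/947 = 9.760222 × 10^6.
B: 5718²·(1 − 951/5718)·149.2/951 = 4.276393 × 10^6.
Sum = 2.2249287 × 10^7.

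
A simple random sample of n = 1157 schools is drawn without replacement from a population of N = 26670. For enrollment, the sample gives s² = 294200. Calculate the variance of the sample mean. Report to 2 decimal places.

Under SRS without replacement, Var(ȳ) = (1 − f)·s²/n with f = n/N = 1157/26670 = 0.04338208.
Var(ȳ) = (1 − 0.04338208)·294200/1157 = 0.95661792·254.27831 = 243.24718.

243.25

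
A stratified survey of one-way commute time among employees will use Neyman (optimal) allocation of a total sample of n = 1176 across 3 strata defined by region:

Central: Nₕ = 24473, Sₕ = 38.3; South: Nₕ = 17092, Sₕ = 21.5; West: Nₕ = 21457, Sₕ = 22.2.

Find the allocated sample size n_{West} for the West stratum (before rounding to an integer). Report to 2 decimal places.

314.51

Neyman allocation: nₕ = n·NₕSₕ / Σⱼ NⱼSⱼ.
Σ NⱼSⱼ = 24473·38.3 + 17092·21.5 + 21457·22.2 = 1.7811393 × 10^6.
n_{West} = 1176·21457·22.2 / (1.7811393 × 10^6) = 314.51.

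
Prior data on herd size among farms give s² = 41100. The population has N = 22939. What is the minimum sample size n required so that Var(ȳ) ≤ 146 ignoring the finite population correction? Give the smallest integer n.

Without fpc, n₀ = s²/D = 41100/146 = 281.5068.
Rounding up, n = 282.

282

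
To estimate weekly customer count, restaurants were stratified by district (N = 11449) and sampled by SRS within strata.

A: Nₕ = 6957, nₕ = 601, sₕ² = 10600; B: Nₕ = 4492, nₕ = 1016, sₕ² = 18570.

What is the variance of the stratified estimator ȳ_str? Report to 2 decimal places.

8.13

Var(ȳ_str) = Σₕ Wₕ²(1 − fₕ)sₕ²/nₕ with Wₕ = Nₕ/N, N = 11449.
A: Wₕ = 0.60765132; term = 0.60765132²·(1 − 0.08638781)·10600/601 = 5.9497974.
B: Wₕ = 0.39234868; term = 0.39234868²·(1 − 0.22617988)·18570/1016 = 2.1772214.
Sum = 8.1270188.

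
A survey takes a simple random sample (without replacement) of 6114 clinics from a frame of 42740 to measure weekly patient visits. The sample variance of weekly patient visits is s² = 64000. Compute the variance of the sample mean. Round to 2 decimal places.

8.97

Under SRS without replacement, Var(ȳ) = (1 − f)·s²/n with f = n/N = 6114/42740 = 0.14305101.
Var(ȳ) = (1 − 0.14305101)·64000/6114 = 0.85694899·10.467779 = 8.9703526.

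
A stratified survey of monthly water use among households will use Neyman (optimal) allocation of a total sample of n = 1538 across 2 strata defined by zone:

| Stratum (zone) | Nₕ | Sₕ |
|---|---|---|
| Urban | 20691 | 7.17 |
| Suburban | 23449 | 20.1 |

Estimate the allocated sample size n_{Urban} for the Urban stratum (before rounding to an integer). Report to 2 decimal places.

Neyman allocation: nₕ = n·NₕSₕ / Σⱼ NⱼSⱼ.
Σ NⱼSⱼ = 20691·7.17 + 23449·20.1 = 619679.37.
n_{Urban} = 1538·20691·7.17 / 619679.37 = 368.21.

368.21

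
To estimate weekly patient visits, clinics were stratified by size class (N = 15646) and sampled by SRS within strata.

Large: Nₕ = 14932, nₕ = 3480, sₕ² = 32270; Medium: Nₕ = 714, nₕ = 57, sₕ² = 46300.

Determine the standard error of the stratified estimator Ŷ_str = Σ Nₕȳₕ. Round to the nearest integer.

Var(Ŷ_str) = Σₕ Nₕ²(1 − fₕ)sₕ²/nₕ.
Large: 14932²·(1 − 3480/14932)·32270/3480 = 1.5856928 × 10^9.
Medium: 714²·(1 − 57/714)·46300/57 = 3.8103925 × 10^8.
Sum = 1.9667321 × 10^9.
SE = √(1.9667321 × 10^9) = 44348.

44348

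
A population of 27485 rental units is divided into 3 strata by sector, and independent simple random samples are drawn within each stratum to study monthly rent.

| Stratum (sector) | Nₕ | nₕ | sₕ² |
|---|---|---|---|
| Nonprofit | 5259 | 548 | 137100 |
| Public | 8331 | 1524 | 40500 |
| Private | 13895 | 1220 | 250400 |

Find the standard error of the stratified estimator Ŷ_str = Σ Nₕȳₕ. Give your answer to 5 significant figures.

209410

Var(Ŷ_str) = Σₕ Nₕ²(1 − fₕ)sₕ²/nₕ.
Nonprofit: 5259²·(1 − 548/5259)·137100/548 = 6.1983083 × 10^9.
Public: 8331²·(1 − 1524/8331)·40500/1524 = 1.5070336 × 10^9.
Private: 13895²·(1 − 1220/13895)·250400/1220 = 3.6147729 × 10^10.
Sum = 4.3853071 × 10^10.
SE = √(4.3853071 × 10^10) = 209410.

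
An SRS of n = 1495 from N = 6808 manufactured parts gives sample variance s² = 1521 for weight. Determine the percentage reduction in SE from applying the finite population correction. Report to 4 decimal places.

f = n/N = 1495/6808 = 0.21959459.
SE_no-fpc = √(s²/n) = 1.0086582; SE_fpc = √((1−f)s²/n) = 0.89105425.
Ratio = √(1−f) = 0.88340557. Reduction = 100·(1 − 0.88340557) = 11.6594%.

11.6594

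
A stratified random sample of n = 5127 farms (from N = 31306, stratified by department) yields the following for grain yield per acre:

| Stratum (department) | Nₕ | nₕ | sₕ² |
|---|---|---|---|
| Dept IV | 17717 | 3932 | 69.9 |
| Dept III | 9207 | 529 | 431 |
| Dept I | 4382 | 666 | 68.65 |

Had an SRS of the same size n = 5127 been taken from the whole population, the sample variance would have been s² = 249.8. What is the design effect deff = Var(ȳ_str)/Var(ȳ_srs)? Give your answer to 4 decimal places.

1.7810

Var(ȳ_str) = Σ Wₕ²(1−fₕ)sₕ²/nₕ with Wₕ = Nₕ/31306:
  Dept IV: (17717/31306)²·(1−3932/17717)·69.9/3932 = 0.0044300177
  Dept III: (9207/31306)²·(1−529/9207)·431/529 = 0.066420819
  Dept I: (4382/31306)²·(1−666/4382)·68.65/666 = 0.001712613
  → Var(ȳ_str) = 0.07256345.
Var(ȳ_srs) = (1 − 5127/31306)·249.8/5127 = 0.040743149.
deff = 0.07256345 / 0.040743149 = 1.7810.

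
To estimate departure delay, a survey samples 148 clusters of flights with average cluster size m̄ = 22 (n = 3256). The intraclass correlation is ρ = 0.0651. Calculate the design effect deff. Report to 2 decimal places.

2.37

deff = 1 + (22 − 1)·0.0651 = 1 + 1.3671 = 2.3671.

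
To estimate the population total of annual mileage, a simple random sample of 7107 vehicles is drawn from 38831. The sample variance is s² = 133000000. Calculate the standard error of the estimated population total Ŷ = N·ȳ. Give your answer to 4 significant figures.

4.801 × 10^6

Var(Ŷ) = N²·Var(ȳ) = N²·(1 − n/N)·s²/n.
f = 7107/38831 = 0.18302387; Var(ȳ) = 0.81697613·133000000/7107 = 15288.845.
Var(Ŷ) = 38831² · 15288.845 = 2.3053232 × 10^13.
SE(Ŷ) = √(2.3053232 × 10^13) = 4.801 × 10^6.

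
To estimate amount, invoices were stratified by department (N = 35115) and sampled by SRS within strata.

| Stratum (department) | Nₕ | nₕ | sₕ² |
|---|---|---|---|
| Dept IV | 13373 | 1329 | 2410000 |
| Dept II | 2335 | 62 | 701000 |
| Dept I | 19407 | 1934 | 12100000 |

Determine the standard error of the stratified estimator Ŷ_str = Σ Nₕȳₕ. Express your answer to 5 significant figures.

Var(Ŷ_str) = Σₕ Nₕ²(1 − fₕ)sₕ²/nₕ.
Dept IV: 13373²·(1 − 1329/13373)·2410000/1329 = 2.9207316 × 10^11.
Dept II: 2335²·(1 − 62/2335)·701000/62 = 6.0008483 × 10^10.
Dept I: 19407²·(1 − 1934/19407)·12100000/1934 = 2.1215574 × 10^12.
Sum = 2.473639 × 10^12.
SE = √(2.473639 × 10^12) = 1.5728 × 10^6.

1.5728 × 10^6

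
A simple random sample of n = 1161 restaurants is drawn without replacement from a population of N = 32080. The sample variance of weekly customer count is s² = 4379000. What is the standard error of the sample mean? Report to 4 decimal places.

60.2930

Under SRS without replacement, Var(ȳ) = (1 − f)·s²/n with f = n/N = 1161/32080 = 0.03619077.
Var(ȳ) = (1 − 0.03619077)·4379000/1161 = 0.96380923·3771.7485 = 3635.246.
SE(ȳ) = √(3635.246) = 60.2930.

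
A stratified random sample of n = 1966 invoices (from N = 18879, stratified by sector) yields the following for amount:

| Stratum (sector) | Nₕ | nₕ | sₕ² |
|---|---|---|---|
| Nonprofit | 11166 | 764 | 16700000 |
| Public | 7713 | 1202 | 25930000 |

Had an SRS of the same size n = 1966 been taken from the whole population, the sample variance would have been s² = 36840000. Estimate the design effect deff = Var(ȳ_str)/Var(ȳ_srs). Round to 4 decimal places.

0.6054

Var(ȳ_str) = Σ Wₕ²(1−fₕ)sₕ²/nₕ with Wₕ = Nₕ/18879:
  Nonprofit: (11166/18879)²·(1−764/11166)·16700000/764 = 7123.2734
  Public: (7713/18879)²·(1−1202/7713)·25930000/1202 = 3039.5627
  → Var(ȳ_str) = 10162.836.
Var(ȳ_srs) = (1 − 1966/18879)·36840000/1966 = 16787.181.
deff = 10162.836 / 16787.181 = 0.6054.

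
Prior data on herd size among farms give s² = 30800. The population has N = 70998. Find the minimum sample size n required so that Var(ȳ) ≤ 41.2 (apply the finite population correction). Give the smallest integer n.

Without fpc, n₀ = s²/D = 30800/41.2 = 747.5728.
With fpc, (1 − n/N)·s²/n ≤ D requires n ≥ n₀/(1 + n₀/N) = 747.5728/(1 + 747.5728/70998) = 739.7833.
Rounding up, n = 740.

740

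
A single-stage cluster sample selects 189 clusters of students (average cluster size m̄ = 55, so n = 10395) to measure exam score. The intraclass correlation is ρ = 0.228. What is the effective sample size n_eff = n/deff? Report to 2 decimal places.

deff = 1 + (55 − 1)·0.228 = 1 + 12.312 = 13.312.
n_eff = 10395 / 13.312 = 780.87.

780.87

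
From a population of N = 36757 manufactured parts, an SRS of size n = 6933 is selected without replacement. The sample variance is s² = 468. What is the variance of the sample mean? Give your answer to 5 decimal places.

0.05477

Under SRS without replacement, Var(ȳ) = (1 − f)·s²/n with f = n/N = 6933/36757 = 0.18861713.
Var(ȳ) = (1 − 0.18861713)·468/6933 = 0.81138287·0.067503245 = 0.054770977.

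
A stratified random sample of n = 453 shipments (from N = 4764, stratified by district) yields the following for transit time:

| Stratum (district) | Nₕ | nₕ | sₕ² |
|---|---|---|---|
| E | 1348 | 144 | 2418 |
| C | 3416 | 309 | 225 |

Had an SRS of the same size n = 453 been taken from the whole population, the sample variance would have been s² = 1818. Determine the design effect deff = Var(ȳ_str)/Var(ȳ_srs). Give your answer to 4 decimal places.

Var(ȳ_str) = Σ Wₕ²(1−fₕ)sₕ²/nₕ with Wₕ = Nₕ/4764:
  E: (1348/4764)²·(1−144/1348)·2418/144 = 1.2007889
  C: (3416/4764)²·(1−309/3416)·225/309 = 0.34051767
  → Var(ȳ_str) = 1.5413066.
Var(ȳ_srs) = (1 − 453/4764)·1818/453 = 3.6316329.
deff = 1.5413066 / 3.6316329 = 0.4244.

0.4244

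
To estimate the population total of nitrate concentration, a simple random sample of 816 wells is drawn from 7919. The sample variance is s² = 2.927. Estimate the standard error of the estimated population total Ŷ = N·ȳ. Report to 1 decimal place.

449.2

Var(Ŷ) = N²·Var(ȳ) = N²·(1 − n/N)·s²/n.
f = 816/7919 = 0.10304331; Var(ȳ) = 0.89695669·2.927/816 = 0.0032173924.
Var(Ŷ) = 7919² · 0.0032173924 = 201764.48.
SE(Ŷ) = √(201764.48) = 449.2.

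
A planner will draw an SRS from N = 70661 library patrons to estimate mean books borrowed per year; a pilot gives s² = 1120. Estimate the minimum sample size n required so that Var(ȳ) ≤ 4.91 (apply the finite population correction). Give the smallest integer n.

Without fpc, n₀ = s²/D = 1120/4.91 = 228.1059.
With fpc, (1 − n/N)·s²/n ≤ D requires n ≥ n₀/(1 + n₀/N) = 228.1059/(1 + 228.1059/70661) = 227.3719.
Rounding up, n = 228.

228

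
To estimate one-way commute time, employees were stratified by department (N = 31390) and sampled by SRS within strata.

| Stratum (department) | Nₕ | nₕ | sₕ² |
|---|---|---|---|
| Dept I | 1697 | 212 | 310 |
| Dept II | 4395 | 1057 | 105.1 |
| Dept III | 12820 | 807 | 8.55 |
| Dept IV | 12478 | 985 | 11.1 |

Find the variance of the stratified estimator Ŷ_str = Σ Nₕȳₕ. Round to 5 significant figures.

8.3915 × 10^6

Var(Ŷ_str) = Σₕ Nₕ²(1 − fₕ)sₕ²/nₕ.
Dept I: 1697²·(1 − 212/1697)·310/212 = 3.6849715 × 10^6.
Dept II: 4395²·(1 − 1057/4395)·105.1/1057 = 1.4587234 × 10^6.
Dept III: 12820²·(1 − 807/12820)·8.55/807 = 1.6316691 × 10^6.
Dept IV: 12478²·(1 − 985/12478)·11.1/985 = 1.6160885 × 10^6.
Sum = 8.3914525 × 10^6.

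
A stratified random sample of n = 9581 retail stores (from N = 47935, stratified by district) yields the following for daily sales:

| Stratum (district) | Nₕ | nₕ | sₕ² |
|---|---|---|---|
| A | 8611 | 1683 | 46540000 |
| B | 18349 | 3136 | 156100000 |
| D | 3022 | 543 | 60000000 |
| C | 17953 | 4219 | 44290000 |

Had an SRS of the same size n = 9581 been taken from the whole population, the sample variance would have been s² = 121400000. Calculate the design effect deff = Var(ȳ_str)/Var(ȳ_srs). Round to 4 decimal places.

0.8139

Var(ȳ_str) = Σ Wₕ²(1−fₕ)sₕ²/nₕ with Wₕ = Nₕ/47935:
  A: (8611/47935)²·(1−1683/8611)·46540000/1683 = 717.95672
  B: (18349/47935)²·(1−3136/18349)·156100000/3136 = 6047.1209
  D: (3022/47935)²·(1−543/3022)·60000000/543 = 360.26075
  C: (17953/47935)²·(1−4219/17953)·44290000/4219 = 1126.4833
  → Var(ȳ_str) = 8251.8217.
Var(ȳ_srs) = (1 − 9581/47935)·121400000/9581 = 10138.315.
deff = 8251.8217 / 10138.315 = 0.8139.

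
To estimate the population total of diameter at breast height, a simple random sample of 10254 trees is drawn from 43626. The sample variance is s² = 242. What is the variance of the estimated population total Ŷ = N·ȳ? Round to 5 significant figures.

3.4360 × 10^7

Var(Ŷ) = N²·Var(ȳ) = N²·(1 − n/N)·s²/n.
f = 10254/43626 = 0.23504332; Var(ȳ) = 0.76495668·242/10254 = 0.018053395.
Var(Ŷ) = 43626² · 0.018053395 = 3.4359725 × 10^7.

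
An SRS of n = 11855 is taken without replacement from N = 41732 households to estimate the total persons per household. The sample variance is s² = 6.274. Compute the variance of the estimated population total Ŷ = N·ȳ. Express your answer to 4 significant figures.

Var(Ŷ) = N²·Var(ȳ) = N²·(1 − n/N)·s²/n.
f = 11855/41732 = 0.28407457; Var(ȳ) = 0.71592543·6.274/11855 = 3.7888791 × 10^-4.
Var(Ŷ) = 41732² · (3.7888791 × 10^-4) = 659855.96.

659900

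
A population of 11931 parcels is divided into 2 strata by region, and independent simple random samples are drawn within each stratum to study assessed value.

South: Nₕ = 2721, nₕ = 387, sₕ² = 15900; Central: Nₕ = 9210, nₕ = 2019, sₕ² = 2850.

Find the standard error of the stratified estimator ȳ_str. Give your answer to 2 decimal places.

Var(ȳ_str) = Σₕ Wₕ²(1 − fₕ)sₕ²/nₕ with Wₕ = Nₕ/N, N = 11931.
South: Wₕ = 0.22806135; term = 0.22806135²·(1 − 0.14222712)·15900/387 = 1.8329975.
Central: Wₕ = 0.77193865; term = 0.77193865²·(1 − 0.21921824)·2850/2019 = 0.65675558.
Sum = 2.4897531.
SE = √(2.4897531) = 1.58.

1.58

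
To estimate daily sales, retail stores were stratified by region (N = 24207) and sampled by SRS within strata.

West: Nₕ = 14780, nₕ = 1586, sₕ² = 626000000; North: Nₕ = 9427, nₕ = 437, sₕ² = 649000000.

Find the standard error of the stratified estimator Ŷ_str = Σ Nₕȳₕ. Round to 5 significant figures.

Var(Ŷ_str) = Σₕ Nₕ²(1 − fₕ)sₕ²/nₕ.
West: 14780²·(1 − 1586/14780)·626000000/1586 = 7.6970102 × 10^13.
North: 9427²·(1 − 437/9427)·649000000/437 = 1.2586253 × 10^14.
Sum = 2.0283263 × 10^14.
SE = √(2.0283263 × 10^14) = 1.4242 × 10^7.

1.4242 × 10^7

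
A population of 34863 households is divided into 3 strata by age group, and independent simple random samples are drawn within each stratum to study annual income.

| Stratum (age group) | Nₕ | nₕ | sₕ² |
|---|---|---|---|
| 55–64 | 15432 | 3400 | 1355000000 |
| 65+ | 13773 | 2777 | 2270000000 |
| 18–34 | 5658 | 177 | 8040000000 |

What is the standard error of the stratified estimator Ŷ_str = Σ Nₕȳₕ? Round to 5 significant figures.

4.0081 × 10^7

Var(Ŷ_str) = Σₕ Nₕ²(1 − fₕ)sₕ²/nₕ.
55–64: 15432²·(1 − 3400/15432)·1355000000/3400 = 7.3998074 × 10^13.
65+: 13773²·(1 − 2777/13773)·2270000000/2777 = 1.2379789 × 10^14.
18–34: 5658²·(1 − 177/5658)·8040000000/177 = 1.4086579 × 10^15.
Sum = 1.6064539 × 10^15.
SE = √(1.6064539 × 10^15) = 4.0081 × 10^7.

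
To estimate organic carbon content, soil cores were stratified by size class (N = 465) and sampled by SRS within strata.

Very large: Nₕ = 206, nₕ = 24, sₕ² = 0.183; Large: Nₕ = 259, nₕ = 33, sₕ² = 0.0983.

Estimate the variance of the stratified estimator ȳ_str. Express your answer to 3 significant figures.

Var(ȳ_str) = Σₕ Wₕ²(1 − fₕ)sₕ²/nₕ with Wₕ = Nₕ/N, N = 465.
Very large: Wₕ = 0.44301075; term = 0.44301075²·(1 − 0.11650485)·0.183/24 = 0.0013221251.
Large: Wₕ = 0.55698925; term = 0.55698925²·(1 − 0.12741313)·0.0983/33 = 8.0638395 × 10^-4.
Sum = 0.0021285091.

0.00213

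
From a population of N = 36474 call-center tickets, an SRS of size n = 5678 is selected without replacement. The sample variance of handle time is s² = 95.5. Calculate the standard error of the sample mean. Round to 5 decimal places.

0.11917

Under SRS without replacement, Var(ȳ) = (1 − f)·s²/n with f = n/N = 5678/36474 = 0.15567253.
Var(ȳ) = (1 − 0.15567253)·95.5/5678 = 0.84432747·0.016819303 = 0.014200999.
SE(ȳ) = √(0.014200999) = 0.11917.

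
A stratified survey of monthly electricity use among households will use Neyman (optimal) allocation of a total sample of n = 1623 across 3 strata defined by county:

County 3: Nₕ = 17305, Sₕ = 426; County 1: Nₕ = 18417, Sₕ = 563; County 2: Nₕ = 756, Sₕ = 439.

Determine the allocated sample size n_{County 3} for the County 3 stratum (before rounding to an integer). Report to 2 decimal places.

662.03

Neyman allocation: nₕ = n·NₕSₕ / Σⱼ NⱼSⱼ.
Σ NⱼSⱼ = 17305·426 + 18417·563 + 756·439 = 1.8072585 × 10^7.
n_{County 3} = 1623·17305·426 / (1.8072585 × 10^7) = 662.03.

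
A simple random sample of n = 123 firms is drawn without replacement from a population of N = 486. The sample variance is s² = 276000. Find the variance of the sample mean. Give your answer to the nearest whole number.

1676

Under SRS without replacement, Var(ȳ) = (1 − f)·s²/n with f = n/N = 123/486 = 0.25308642.
Var(ȳ) = (1 − 0.25308642)·276000/123 = 0.74691358·2243.9024 = 1676.0012.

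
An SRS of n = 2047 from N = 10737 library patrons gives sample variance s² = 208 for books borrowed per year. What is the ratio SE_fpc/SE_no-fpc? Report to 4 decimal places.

0.8996

f = n/N = 2047/10737 = 0.19064916.
SE_no-fpc = √(s²/n) = 0.31876655; SE_fpc = √((1−f)s²/n) = 0.28677491.
Ratio = √(1−f) = 0.89963928.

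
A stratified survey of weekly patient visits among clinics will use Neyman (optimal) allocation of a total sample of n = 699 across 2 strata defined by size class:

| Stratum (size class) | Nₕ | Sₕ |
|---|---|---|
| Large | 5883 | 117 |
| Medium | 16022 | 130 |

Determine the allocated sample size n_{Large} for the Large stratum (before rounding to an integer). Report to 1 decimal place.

Neyman allocation: nₕ = n·NₕSₕ / Σⱼ NⱼSⱼ.
Σ NⱼSⱼ = 5883·117 + 16022·130 = 2.771171 × 10^6.
n_{Large} = 699·5883·117 / (2.771171 × 10^6) = 173.6.

173.6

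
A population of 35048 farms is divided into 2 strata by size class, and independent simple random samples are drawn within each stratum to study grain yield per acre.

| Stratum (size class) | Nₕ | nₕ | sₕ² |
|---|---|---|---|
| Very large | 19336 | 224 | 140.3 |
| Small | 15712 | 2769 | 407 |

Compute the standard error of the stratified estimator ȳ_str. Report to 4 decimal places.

0.4613

Var(ȳ_str) = Σₕ Wₕ²(1 − fₕ)sₕ²/nₕ with Wₕ = Nₕ/N, N = 35048.
Very large: Wₕ = 0.55170052; term = 0.55170052²·(1 − 0.01158461)·140.3/224 = 0.18843256.
Small: Wₕ = 0.44829948; term = 0.44829948²·(1 − 0.17623473)·407/2769 = 0.024333882.
Sum = 0.21276644.
SE = √(0.21276644) = 0.4613.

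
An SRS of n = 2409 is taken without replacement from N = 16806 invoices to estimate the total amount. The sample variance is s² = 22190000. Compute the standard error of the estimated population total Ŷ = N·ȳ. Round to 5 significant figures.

Var(Ŷ) = N²·Var(ȳ) = N²·(1 − n/N)·s²/n.
f = 2409/16806 = 0.14334166; Var(ȳ) = 0.85665834·22190000/2409 = 7890.9292.
Var(Ŷ) = 16806² · 7890.9292 = 2.228727 × 10^12.
SE(Ŷ) = √(2.228727 × 10^12) = 1.4929 × 10^6.

1.4929 × 10^6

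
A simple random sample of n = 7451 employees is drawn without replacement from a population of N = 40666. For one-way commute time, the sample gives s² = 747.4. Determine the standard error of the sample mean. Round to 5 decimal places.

Under SRS without replacement, Var(ȳ) = (1 − f)·s²/n with f = n/N = 7451/40666 = 0.18322432.
Var(ȳ) = (1 − 0.18322432)·747.4/7451 = 0.81677568·0.10030868 = 0.081929694.
SE(ȳ) = √(0.081929694) = 0.28623.

0.28623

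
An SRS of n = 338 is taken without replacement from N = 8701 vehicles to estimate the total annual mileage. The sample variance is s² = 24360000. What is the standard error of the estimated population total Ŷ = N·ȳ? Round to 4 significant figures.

Var(Ŷ) = N²·Var(ȳ) = N²·(1 − n/N)·s²/n.
f = 338/8701 = 0.03884611; Var(ȳ) = 0.96115389·24360000/338 = 69271.328.
Var(Ŷ) = 8701² · 69271.328 = 5.2443522 × 10^12.
SE(Ŷ) = √(5.2443522 × 10^12) = 2.290 × 10^6.

2.290 × 10^6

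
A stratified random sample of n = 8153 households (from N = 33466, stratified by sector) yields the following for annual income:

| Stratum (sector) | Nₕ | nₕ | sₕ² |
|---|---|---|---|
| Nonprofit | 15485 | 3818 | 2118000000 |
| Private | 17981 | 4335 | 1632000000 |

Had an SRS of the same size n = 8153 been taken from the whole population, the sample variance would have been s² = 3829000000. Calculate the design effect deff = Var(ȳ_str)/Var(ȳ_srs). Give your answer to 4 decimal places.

0.4841

Var(ȳ_str) = Σ Wₕ²(1−fₕ)sₕ²/nₕ with Wₕ = Nₕ/33466:
  Nonprofit: (15485/33466)²·(1−3818/15485)·2118000000/3818 = 89485.532
  Private: (17981/33466)²·(1−4335/17981)·1632000000/4335 = 82478.86
  → Var(ȳ_str) = 171964.39.
Var(ȳ_srs) = (1 − 8153/33466)·3829000000/8153 = 355228.45.
deff = 171964.39 / 355228.45 = 0.4841.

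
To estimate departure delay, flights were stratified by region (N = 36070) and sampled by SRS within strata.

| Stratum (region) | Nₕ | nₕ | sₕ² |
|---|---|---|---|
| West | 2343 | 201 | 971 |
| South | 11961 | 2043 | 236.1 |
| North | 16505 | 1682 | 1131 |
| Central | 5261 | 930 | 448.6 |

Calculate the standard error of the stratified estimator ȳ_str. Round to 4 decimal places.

Var(ȳ_str) = Σₕ Wₕ²(1 − fₕ)sₕ²/nₕ with Wₕ = Nₕ/N, N = 36070.
West: Wₕ = 0.06495703; term = 0.06495703²·(1 − 0.08578745)·971/201 = 0.01863471.
South: Wₕ = 0.33160521; term = 0.33160521²·(1 − 0.17080512)·236.1/2043 = 0.010537241.
North: Wₕ = 0.45758248; term = 0.45758248²·(1 − 0.10190851)·1131/1682 = 0.12644334.
Central: Wₕ = 0.14585528; term = 0.14585528²·(1 − 0.17677248)·448.6/930 = 0.0084477397.
Sum = 0.16406303.
SE = √(0.16406303) = 0.4050.

0.4050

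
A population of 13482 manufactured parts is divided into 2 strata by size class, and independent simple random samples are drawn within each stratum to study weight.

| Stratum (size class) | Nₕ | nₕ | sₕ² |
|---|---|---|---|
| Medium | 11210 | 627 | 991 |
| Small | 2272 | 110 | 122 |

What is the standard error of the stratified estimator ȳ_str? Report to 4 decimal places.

Var(ȳ_str) = Σₕ Wₕ²(1 − fₕ)sₕ²/nₕ with Wₕ = Nₕ/N, N = 13482.
Medium: Wₕ = 0.83147901; term = 0.83147901²·(1 − 0.05593220)·991/627 = 1.0316013.
Small: Wₕ = 0.16852099; term = 0.16852099²·(1 − 0.04841549)·122/110 = 0.029972469.
Sum = 1.0615738.
SE = √(1.0615738) = 1.0303.

1.0303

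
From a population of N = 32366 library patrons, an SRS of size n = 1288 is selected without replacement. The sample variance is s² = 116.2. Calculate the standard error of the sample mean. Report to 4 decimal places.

Under SRS without replacement, Var(ȳ) = (1 − f)·s²/n with f = n/N = 1288/32366 = 0.03979485.
Var(ȳ) = (1 − 0.03979485)·116.2/1288 = 0.96020515·0.090217391 = 0.086627204.
SE(ȳ) = √(0.086627204) = 0.2943.

0.2943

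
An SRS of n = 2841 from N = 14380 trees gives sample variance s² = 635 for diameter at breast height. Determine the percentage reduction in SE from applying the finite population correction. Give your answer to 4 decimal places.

f = n/N = 2841/14380 = 0.19756606.
SE_no-fpc = √(s²/n) = 0.47277145; SE_fpc = √((1−f)s²/n) = 0.42350241.
Ratio = √(1−f) = 0.89578677. Reduction = 100·(1 − 0.89578677) = 10.4213%.

10.4213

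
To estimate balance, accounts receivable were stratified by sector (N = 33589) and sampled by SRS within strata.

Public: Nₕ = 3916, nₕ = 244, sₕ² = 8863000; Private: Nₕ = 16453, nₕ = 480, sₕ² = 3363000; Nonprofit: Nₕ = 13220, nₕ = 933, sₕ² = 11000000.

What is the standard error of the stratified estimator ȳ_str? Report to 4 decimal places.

Var(ȳ_str) = Σₕ Wₕ²(1 − fₕ)sₕ²/nₕ with Wₕ = Nₕ/N, N = 33589.
Public: Wₕ = 0.11658579; term = 0.11658579²·(1 − 0.06230848)·8863000/244 = 462.95857.
Private: Wₕ = 0.48983298; term = 0.48983298²·(1 − 0.02917401)·3363000/480 = 1632.011.
Nonprofit: Wₕ = 0.39358123; term = 0.39358123²·(1 − 0.07057489)·11000000/933 = 1697.4391.
Sum = 3792.4087.
SE = √(3792.4087) = 61.5825.

61.5825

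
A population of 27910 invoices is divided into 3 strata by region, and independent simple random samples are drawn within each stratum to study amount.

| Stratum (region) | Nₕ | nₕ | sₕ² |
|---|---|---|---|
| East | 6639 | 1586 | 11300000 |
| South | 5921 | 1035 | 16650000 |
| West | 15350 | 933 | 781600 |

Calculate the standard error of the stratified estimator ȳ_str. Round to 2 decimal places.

33.80

Var(ȳ_str) = Σₕ Wₕ²(1 − fₕ)sₕ²/nₕ with Wₕ = Nₕ/N, N = 27910.
East: Wₕ = 0.23787173; term = 0.23787173²·(1 − 0.23889140)·11300000/1586 = 306.83688.
South: Wₕ = 0.21214618; term = 0.21214618²·(1 − 0.17480155)·16650000/1035 = 597.45161.
West: Wₕ = 0.54998209; term = 0.54998209²·(1 − 0.06078176)·781600/933 = 237.99428.
Sum = 1142.2828.
SE = √(1142.2828) = 33.80.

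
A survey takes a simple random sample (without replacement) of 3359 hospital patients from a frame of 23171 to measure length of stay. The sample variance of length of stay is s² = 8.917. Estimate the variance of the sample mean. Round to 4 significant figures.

Under SRS without replacement, Var(ȳ) = (1 − f)·s²/n with f = n/N = 3359/23171 = 0.14496569.
Var(ȳ) = (1 − 0.14496569)·8.917/3359 = 0.85503431·0.0026546591 = 0.0022698246.

0.002270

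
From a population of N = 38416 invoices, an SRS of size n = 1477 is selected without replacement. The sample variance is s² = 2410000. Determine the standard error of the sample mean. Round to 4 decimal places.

39.6100

Under SRS without replacement, Var(ȳ) = (1 − f)·s²/n with f = n/N = 1477/38416 = 0.03844752.
Var(ȳ) = (1 − 0.03844752)·2410000/1477 = 0.96155248·1631.6858 = 1568.9516.
SE(ȳ) = √(1568.9516) = 39.6100.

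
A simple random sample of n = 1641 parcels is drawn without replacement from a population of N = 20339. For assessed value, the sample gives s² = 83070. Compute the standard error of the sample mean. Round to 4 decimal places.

Under SRS without replacement, Var(ȳ) = (1 − f)·s²/n with f = n/N = 1641/20339 = 0.08068243.
Var(ȳ) = (1 − 0.08068243)·83070/1641 = 0.91931757·50.621572 = 46.537301.
SE(ȳ) = √(46.537301) = 6.8218.

6.8218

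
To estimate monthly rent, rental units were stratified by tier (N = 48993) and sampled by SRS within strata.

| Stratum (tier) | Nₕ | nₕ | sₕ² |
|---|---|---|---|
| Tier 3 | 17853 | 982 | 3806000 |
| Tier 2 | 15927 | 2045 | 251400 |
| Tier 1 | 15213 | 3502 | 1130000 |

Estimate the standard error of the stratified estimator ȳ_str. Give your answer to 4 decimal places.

Var(ȳ_str) = Σₕ Wₕ²(1 − fₕ)sₕ²/nₕ with Wₕ = Nₕ/N, N = 48993.
Tier 3: Wₕ = 0.36439900; term = 0.36439900²·(1 − 0.05500476)·3806000/982 = 486.34142.
Tier 2: Wₕ = 0.32508726; term = 0.32508726²·(1 − 0.12839832)·251400/2045 = 11.323741.
Tier 1: Wₕ = 0.31051375; term = 0.31051375²·(1 − 0.23019786)·1130000/3502 = 23.949866.
Sum = 521.61503.
SE = √(521.61503) = 22.8389.

22.8389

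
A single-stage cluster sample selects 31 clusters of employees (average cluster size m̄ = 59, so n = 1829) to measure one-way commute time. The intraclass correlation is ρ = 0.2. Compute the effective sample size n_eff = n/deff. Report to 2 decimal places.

145.16

deff = 1 + (59 − 1)·0.2 = 1 + 11.6 = 12.6.
n_eff = 1829 / 12.6 = 145.16.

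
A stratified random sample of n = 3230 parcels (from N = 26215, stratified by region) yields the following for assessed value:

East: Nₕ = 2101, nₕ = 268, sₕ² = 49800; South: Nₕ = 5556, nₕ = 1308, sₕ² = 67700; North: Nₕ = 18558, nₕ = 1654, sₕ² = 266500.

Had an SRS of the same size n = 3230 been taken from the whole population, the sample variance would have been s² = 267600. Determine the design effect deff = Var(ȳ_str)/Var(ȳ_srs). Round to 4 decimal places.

Var(ȳ_str) = Σ Wₕ²(1−fₕ)sₕ²/nₕ with Wₕ = Nₕ/26215:
  East: (2101/26215)²·(1−268/2101)·49800/268 = 1.0413179
  South: (5556/26215)²·(1−1308/5556)·67700/1308 = 1.777575
  North: (18558/26215)²·(1−1654/18558)·266500/1654 = 73.549993
  → Var(ȳ_str) = 76.368886.
Var(ȳ_srs) = (1 − 3230/26215)·267600/3230 = 72.640401.
deff = 76.368886 / 72.640401 = 1.0513.

1.0513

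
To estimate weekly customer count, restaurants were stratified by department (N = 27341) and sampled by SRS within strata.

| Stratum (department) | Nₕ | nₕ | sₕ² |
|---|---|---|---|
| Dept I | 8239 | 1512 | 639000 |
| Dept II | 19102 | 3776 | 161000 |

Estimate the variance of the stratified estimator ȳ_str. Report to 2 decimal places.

48.03

Var(ȳ_str) = Σₕ Wₕ²(1 − fₕ)sₕ²/nₕ with Wₕ = Nₕ/N, N = 27341.
Dept I: Wₕ = 0.30134231; term = 0.30134231²·(1 − 0.18351742)·639000/1512 = 31.334027.
Dept II: Wₕ = 0.69865769; term = 0.69865769²·(1 − 0.19767564)·161000/3776 = 16.698319.
Sum = 48.032346.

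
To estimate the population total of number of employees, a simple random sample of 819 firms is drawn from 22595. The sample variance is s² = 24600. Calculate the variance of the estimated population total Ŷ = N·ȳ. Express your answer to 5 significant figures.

1.4779 × 10^10

Var(Ŷ) = N²·Var(ȳ) = N²·(1 − n/N)·s²/n.
f = 819/22595 = 0.03624696; Var(ȳ) = 0.96375304·24600/819 = 28.947894.
Var(Ŷ) = 22595² · 28.947894 = 1.4778885 × 10^10.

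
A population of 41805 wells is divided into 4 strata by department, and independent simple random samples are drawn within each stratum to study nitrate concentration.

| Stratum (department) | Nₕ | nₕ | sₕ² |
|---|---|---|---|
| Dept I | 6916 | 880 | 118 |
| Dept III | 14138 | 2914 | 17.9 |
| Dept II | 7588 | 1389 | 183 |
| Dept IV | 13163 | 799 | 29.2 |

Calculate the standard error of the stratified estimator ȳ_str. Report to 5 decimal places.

Var(ȳ_str) = Σₕ Wₕ²(1 − fₕ)sₕ²/nₕ with Wₕ = Nₕ/N, N = 41805.
Dept I: Wₕ = 0.16543476; term = 0.16543476²·(1 − 0.12724118)·118/880 = 0.0032029274.
Dept III: Wₕ = 0.33818921; term = 0.33818921²·(1 − 0.20611119)·17.9/2914 = 5.5775396 × 10^-4.
Dept II: Wₕ = 0.18150939; term = 0.18150939²·(1 − 0.18305219)·183/1389 = 0.0035460214.
Dept IV: Wₕ = 0.31486664; term = 0.31486664²·(1 − 0.06070045)·29.2/799 = 0.0034032472.
Sum = 0.01070995.
SE = √(0.01070995) = 0.10349.

0.10349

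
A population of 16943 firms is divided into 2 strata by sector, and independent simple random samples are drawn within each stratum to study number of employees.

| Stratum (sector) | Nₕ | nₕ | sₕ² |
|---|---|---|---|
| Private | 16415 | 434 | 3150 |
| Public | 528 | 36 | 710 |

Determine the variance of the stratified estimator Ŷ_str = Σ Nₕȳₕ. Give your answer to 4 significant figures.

1.909 × 10^9

Var(Ŷ_str) = Σₕ Nₕ²(1 − fₕ)sₕ²/nₕ.
Private: 16415²·(1 − 434/16415)·3150/434 = 1.9039944 × 10^9.
Public: 528²·(1 − 36/528)·710/36 = 5.12336 × 10^6.
Sum = 1.9091178 × 10^9.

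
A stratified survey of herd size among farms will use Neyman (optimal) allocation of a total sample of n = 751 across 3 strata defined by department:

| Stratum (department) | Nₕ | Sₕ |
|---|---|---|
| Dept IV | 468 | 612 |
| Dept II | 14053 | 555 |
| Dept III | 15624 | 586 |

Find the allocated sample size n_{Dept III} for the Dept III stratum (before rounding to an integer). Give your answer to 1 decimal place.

Neyman allocation: nₕ = n·NₕSₕ / Σⱼ NⱼSⱼ.
Σ NⱼSⱼ = 468·612 + 14053·555 + 15624·586 = 1.7241495 × 10^7.
n_{Dept III} = 751·15624·586 / (1.7241495 × 10^7) = 398.8.

398.8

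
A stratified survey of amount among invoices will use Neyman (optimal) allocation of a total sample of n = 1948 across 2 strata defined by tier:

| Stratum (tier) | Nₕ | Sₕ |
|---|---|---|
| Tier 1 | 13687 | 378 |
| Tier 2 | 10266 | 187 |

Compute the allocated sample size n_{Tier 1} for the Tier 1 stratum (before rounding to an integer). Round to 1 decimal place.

Neyman allocation: nₕ = n·NₕSₕ / Σⱼ NⱼSⱼ.
Σ NⱼSⱼ = 13687·378 + 10266·187 = 7.093428 × 10^6.
n_{Tier 1} = 1948·13687·378 / (7.093428 × 10^6) = 1420.8.

1420.8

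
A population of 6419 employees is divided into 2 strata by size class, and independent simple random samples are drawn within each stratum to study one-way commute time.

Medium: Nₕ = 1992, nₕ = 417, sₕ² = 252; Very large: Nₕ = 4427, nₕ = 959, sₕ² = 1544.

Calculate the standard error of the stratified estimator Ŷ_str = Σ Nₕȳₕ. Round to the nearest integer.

Var(Ŷ_str) = Σₕ Nₕ²(1 − fₕ)sₕ²/nₕ.
Medium: 1992²·(1 − 417/1992)·252/417 = 1.8959827 × 10^6.
Very large: 4427²·(1 − 959/4427)·1544/959 = 2.4718226 × 10^7.
Sum = 2.6614209 × 10^7.
SE = √(2.6614209 × 10^7) = 5159.

5159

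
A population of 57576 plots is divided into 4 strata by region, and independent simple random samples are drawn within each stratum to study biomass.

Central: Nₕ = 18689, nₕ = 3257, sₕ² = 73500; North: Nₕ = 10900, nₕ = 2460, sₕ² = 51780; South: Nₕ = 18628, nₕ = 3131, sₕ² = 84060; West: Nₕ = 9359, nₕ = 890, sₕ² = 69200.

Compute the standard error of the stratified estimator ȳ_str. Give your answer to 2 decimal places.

2.60

Var(ȳ_str) = Σₕ Wₕ²(1 − fₕ)sₕ²/nₕ with Wₕ = Nₕ/N, N = 57576.
Central: Wₕ = 0.32459705; term = 0.32459705²·(1 − 0.17427364)·73500/3257 = 1.9633371.
North: Wₕ = 0.18931499; term = 0.18931499²·(1 − 0.22568807)·51780/2460 = 0.58413456.
South: Wₕ = 0.32353759; term = 0.32353759²·(1 − 0.16808031)·84060/3131 = 2.3379607.
West: Wₕ = 0.16255037; term = 0.16255037²·(1 − 0.09509563)·69200/890 = 1.8590655.
Sum = 6.7444979.
SE = √(6.7444979) = 2.60.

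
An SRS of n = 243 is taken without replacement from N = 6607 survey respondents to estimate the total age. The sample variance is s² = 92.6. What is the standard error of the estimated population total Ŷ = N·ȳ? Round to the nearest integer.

4003

Var(Ŷ) = N²·Var(ȳ) = N²·(1 − n/N)·s²/n.
f = 243/6607 = 0.03677917; Var(ȳ) = 0.96322083·92.6/243 = 0.36705452.
Var(Ŷ) = 6607² · 0.36705452 = 1.6022829 × 10^7.
SE(Ŷ) = √(1.6022829 × 10^7) = 4003.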